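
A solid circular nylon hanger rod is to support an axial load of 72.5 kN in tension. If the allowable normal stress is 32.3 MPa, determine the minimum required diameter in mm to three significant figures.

53.5 mm

Required area A ≥ P/σ_allow = 72500/32.3 = 2245 mm².
For a solid circular section, d ≥ √(4A/π) = 53.46 mm.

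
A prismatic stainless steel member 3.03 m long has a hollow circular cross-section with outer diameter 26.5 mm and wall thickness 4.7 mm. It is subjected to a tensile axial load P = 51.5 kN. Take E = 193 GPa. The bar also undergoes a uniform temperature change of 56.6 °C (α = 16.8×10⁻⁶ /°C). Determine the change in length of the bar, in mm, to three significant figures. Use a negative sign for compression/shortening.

5.39 mm

A = 321.9 mm².
δ_mech = NL/(AE) = 51500·3030/(321.9·193000) = 2.512 mm.
δ_thermal = αLΔT = 16.8e-6·3030·56.6 = 2.881 mm.
δ = δ_mech + δ_thermal = 5.393 mm.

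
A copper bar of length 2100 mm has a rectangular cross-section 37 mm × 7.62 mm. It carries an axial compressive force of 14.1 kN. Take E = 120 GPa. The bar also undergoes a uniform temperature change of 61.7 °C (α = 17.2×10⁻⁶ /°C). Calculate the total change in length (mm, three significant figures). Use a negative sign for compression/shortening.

1.35 mm

A = 281.9 mm².
δ_mech = NL/(AE) = -14100·2100/(281.9·120000) = -0.8752 mm.
δ_thermal = αLΔT = 17.2e-6·2100·61.7 = 2.229 mm.
δ = δ_mech + δ_thermal = 1.353 mm.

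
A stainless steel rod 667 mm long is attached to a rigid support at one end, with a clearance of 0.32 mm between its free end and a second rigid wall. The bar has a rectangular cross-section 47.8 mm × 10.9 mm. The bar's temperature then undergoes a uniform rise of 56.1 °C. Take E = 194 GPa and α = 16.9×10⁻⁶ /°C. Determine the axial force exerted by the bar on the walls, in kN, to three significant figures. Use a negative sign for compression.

-47.3 kN

Free thermal expansion αLΔT = 16.9e-6 · 667 · 56.1 = 0.6324 mm.
The walls engage after the gap closes; constrained expansion = 0.6324 − 0.32 = 0.3124 mm.
The walls impose strain ε = −(0.3124)/667 = -4.6833e-04; σ = Eε = 194000 · -4.6833e-04 = -90.86 MPa.
Wall reaction R = σ·A = -90.86·521 = -47340 N = -47.34 kN.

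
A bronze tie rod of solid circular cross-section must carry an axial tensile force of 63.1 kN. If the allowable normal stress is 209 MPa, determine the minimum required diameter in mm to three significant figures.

Required area A ≥ P/σ_allow = 63100/209 = 301.9 mm².
For a solid circular section, d ≥ √(4A/π) = 19.61 mm.

19.6 mm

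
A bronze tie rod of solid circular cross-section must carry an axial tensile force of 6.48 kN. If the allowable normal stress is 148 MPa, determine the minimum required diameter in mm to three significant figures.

7.47 mm

Required area A ≥ P/σ_allow = 6480/148 = 43.78 mm².
For a solid circular section, d ≥ √(4A/π) = 7.466 mm.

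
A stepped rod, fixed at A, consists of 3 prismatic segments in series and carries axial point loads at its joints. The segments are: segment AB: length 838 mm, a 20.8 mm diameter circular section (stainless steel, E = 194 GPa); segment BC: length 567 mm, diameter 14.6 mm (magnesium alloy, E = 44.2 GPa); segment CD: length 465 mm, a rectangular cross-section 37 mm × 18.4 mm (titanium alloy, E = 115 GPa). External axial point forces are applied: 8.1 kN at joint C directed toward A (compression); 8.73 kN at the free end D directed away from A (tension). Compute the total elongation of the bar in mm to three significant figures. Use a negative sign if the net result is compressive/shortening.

0.108 mm

Internal axial forces (sectioning from the free end, tension +): N_CD = 8.73 kN, N_BC = 0.63 kN, N_AB = 0.63 kN.
A_AB = 339.8 mm².
A_BC = 167.4 mm².
A_CD = 680.8 mm².
δ_AB = 630·838/(339.8·194000) = 0.008009 mm
δ_BC = 630·567/(167.4·44200) = 0.04827 mm
δ_CD = 8730·465/(680.8·115000) = 0.05185 mm
δ = Σδ_i = 0.1081 mm.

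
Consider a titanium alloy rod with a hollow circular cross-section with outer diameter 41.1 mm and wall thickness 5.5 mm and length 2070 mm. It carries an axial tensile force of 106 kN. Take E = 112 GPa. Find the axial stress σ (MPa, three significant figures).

172 MPa

A = 615.1 mm².
σ = N/A = 106000/615.1 = 172.3 MPa.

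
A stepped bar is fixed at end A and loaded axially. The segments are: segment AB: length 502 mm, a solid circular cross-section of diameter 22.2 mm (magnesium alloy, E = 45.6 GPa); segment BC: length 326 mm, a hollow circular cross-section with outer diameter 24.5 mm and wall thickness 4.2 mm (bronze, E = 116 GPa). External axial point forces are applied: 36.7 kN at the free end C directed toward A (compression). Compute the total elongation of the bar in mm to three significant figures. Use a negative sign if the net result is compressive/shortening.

-1.43 mm

Internal axial forces (sectioning from the free end, tension +): N_BC = -36.7 kN, N_AB = -36.7 kN.
A_AB = 387.1 mm².
A_BC = 267.9 mm².
δ_AB = -36700·502/(387.1·45600) = -1.044 mm
δ_BC = -36700·326/(267.9·116000) = -0.3851 mm
δ = Σδ_i = -1.429 mm.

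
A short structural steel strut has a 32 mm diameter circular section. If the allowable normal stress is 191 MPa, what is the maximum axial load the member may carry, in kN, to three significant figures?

154 kN

A = 804.2 mm².
P_max = σ_allow · A = 191 · 804.2 = 153600 N = 153.6 kN.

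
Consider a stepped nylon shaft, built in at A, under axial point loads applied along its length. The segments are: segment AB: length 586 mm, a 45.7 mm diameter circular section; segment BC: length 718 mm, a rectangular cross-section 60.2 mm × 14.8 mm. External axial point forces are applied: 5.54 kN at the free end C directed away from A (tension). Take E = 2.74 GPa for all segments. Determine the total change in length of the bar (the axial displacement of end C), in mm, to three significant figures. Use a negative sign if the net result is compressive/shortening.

2.35 mm

Internal axial forces (sectioning from the free end, tension +): N_BC = 5.54 kN, N_AB = 5.54 kN.
A_AB = 1640 mm².
A_BC = 891 mm².
δ_AB = 5540·586/(1640·2740) = 0.7223 mm
δ_BC = 5540·718/(891·2740) = 1.629 mm
δ = Σδ_i = 2.352 mm.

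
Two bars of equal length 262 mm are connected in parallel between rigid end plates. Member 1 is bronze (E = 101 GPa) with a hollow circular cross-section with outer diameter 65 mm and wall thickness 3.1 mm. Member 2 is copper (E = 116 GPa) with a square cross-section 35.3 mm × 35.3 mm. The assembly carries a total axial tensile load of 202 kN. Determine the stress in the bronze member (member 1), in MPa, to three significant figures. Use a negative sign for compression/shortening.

A_1 = 602.8 mm².
A_2 = 1246 mm².
Equal strain + equilibrium ⇒ each member carries load in proportion to AE: A₁E₁ = 60890000 N, A₂E₂ = 144500000 N, ΣAE = 205400000 N.
σ₁ = P·E₁/ΣAE = 202000·101000/205400000 = 99.31 MPa.

99.3 MPa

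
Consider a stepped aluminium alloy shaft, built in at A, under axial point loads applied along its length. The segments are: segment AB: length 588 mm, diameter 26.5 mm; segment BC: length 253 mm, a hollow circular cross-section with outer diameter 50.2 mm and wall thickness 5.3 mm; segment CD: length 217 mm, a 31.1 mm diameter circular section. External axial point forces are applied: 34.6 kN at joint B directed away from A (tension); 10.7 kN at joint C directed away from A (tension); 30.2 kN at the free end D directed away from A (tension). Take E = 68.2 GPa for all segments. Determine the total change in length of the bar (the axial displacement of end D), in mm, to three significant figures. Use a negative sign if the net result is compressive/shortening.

Internal axial forces (sectioning from the free end, tension +): N_CD = 30.2 kN, N_BC = 40.9 kN, N_AB = 75.5 kN.
A_AB = 551.5 mm².
A_BC = 747.6 mm².
A_CD = 759.6 mm².
δ_AB = 75500·588/(551.5·68200) = 1.18 mm
δ_BC = 40900·253/(747.6·68200) = 0.2029 mm
δ_CD = 30200·217/(759.6·68200) = 0.1265 mm
δ = Σδ_i = 1.51 mm.

1.51 mm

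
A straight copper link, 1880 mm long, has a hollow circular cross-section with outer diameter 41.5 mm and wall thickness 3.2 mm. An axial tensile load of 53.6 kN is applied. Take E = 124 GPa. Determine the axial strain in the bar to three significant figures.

A = 385 mm².
σ = N/A = 139.2 MPa; ε = σ/E = 139.2/124000 = 1.123e-03.

0.00112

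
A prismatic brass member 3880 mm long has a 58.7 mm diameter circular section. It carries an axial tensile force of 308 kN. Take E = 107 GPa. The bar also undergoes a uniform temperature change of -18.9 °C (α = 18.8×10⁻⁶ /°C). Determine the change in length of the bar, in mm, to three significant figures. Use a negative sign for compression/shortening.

A = 2706 mm².
δ_mech = NL/(AE) = 308000·3880/(2706·107000) = 4.127 mm.
δ_thermal = αLΔT = 18.8e-6·3880·-18.9 = -1.379 mm.
δ = δ_mech + δ_thermal = 2.748 mm.

2.75 mm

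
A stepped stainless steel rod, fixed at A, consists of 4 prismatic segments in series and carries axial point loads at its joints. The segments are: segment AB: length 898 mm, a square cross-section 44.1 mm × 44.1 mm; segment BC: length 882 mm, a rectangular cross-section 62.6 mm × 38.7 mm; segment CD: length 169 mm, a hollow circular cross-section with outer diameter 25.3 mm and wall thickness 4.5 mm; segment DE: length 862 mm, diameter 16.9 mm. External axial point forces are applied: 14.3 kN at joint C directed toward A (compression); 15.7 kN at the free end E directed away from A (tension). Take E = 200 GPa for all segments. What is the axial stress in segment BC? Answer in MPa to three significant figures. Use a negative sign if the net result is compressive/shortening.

Internal axial forces (sectioning from the free end, tension +): N_DE = 15.7 kN, N_CD = 15.7 kN, N_BC = 1.4 kN, N_AB = 1.4 kN.
A_BC = 2423 mm².
σ_BC = N_BC/A_BC = 1400/2423 = 0.5779 MPa.

0.578 MPa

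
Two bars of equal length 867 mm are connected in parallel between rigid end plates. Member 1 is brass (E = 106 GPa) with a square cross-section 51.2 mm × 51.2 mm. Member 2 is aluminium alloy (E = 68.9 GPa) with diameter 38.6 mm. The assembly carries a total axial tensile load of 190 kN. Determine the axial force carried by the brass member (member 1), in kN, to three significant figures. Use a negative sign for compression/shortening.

147 kN

A_1 = 2621 mm².
A_2 = 1170 mm².
Equal strain + equilibrium ⇒ each member carries load in proportion to AE: A₁E₁ = 277900000 N, A₂E₂ = 80630000 N, ΣAE = 358500000 N.
F₁ = P·A₁E₁/ΣAE = 190000·277900000/358500000 = 147300 N.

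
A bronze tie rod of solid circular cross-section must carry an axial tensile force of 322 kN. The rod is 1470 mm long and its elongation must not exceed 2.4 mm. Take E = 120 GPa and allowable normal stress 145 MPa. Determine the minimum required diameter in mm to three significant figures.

53.2 mm

Required area A ≥ P/σ_allow = 322000/145 = 2221 mm².
For a solid circular section, d ≥ √(4A/π) = 53.17 mm.
Elongation limit: A ≥ PL/(Eδ_allow) = 322000·1470/(120000·2.4) = 1644 mm² ⇒ d ≥ 45.75 mm.
The stress limit governs.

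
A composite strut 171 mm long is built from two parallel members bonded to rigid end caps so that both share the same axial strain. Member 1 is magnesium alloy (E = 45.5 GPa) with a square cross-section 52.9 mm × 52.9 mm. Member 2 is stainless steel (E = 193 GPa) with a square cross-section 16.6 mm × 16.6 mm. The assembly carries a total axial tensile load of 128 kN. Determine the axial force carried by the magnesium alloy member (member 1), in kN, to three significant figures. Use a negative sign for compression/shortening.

90.3 kN

A_1 = 2798 mm².
A_2 = 275.6 mm².
Equal strain + equilibrium ⇒ each member carries load in proportion to AE: A₁E₁ = 127300000 N, A₂E₂ = 53180000 N, ΣAE = 180500000 N.
F₁ = P·A₁E₁/ΣAE = 128000·127300000/180500000 = 90290 N.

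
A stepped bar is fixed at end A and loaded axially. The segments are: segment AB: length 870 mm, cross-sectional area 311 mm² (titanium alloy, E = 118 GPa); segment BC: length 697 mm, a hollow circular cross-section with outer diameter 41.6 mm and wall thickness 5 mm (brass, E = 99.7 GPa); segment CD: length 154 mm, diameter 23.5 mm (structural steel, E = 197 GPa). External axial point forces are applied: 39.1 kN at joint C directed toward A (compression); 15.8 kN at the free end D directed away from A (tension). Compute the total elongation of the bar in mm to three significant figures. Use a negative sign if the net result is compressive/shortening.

-0.807 mm

Internal axial forces (sectioning from the free end, tension +): N_CD = 15.8 kN, N_BC = -23.3 kN, N_AB = -23.3 kN.
A_BC = 574.9 mm².
A_CD = 433.7 mm².
δ_AB = -23300·870/(311·118000) = -0.5524 mm
δ_BC = -23300·697/(574.9·99700) = -0.2833 mm
δ_CD = 15800·154/(433.7·197000) = 0.02848 mm
δ = Σδ_i = -0.8072 mm.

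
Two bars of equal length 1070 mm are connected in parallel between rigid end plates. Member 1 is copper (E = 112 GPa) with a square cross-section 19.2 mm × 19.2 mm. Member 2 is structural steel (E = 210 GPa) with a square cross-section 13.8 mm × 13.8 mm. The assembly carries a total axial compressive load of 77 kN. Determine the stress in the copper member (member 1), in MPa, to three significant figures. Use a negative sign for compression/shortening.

A_1 = 368.6 mm².
A_2 = 190.4 mm².
Equal strain + equilibrium ⇒ each member carries load in proportion to AE: A₁E₁ = 41290000 N, A₂E₂ = 39990000 N, ΣAE = 81280000 N.
σ₁ = P·E₁/ΣAE = -77000·112000/81280000 = -106.1 MPa.

-106 MPa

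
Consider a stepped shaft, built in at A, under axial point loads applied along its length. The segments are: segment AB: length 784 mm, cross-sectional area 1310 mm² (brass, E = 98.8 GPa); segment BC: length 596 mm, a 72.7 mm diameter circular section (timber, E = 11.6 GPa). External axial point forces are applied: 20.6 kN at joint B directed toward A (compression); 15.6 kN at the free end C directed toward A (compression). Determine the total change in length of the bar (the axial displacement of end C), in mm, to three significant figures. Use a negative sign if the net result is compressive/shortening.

Internal axial forces (sectioning from the free end, tension +): N_BC = -15.6 kN, N_AB = -36.2 kN.
A_BC = 4151 mm².
δ_AB = -36200·784/(1310·98800) = -0.2193 mm
δ_BC = -15600·596/(4151·11600) = -0.1931 mm
δ = Σδ_i = -0.4124 mm.

-0.412 mm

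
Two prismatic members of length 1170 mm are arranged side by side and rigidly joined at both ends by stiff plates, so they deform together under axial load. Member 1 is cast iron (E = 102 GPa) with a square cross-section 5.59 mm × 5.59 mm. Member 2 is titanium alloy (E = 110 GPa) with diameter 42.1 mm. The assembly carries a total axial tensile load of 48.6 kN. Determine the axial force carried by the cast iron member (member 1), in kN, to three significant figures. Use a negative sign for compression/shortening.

0.991 kN

A_1 = 31.25 mm².
A_2 = 1392 mm².
Equal strain + equilibrium ⇒ each member carries load in proportion to AE: A₁E₁ = 3187000 N, A₂E₂ = 153100000 N, ΣAE = 156300000 N.
F₁ = P·A₁E₁/ΣAE = 48600·3187000/156300000 = 991 N.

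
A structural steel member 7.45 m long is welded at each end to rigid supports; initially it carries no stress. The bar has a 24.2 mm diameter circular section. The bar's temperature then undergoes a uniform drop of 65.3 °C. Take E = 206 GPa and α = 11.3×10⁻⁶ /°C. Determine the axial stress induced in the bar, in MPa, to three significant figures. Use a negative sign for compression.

152 MPa

Free thermal expansion αLΔT = 11.3e-6 · 7450 · -65.3 = -5.497 mm.
The walls impose strain ε = −(-5.497)/7450 = 7.3789e-04; σ = Eε = 206000 · 7.3789e-04 = 152 MPa.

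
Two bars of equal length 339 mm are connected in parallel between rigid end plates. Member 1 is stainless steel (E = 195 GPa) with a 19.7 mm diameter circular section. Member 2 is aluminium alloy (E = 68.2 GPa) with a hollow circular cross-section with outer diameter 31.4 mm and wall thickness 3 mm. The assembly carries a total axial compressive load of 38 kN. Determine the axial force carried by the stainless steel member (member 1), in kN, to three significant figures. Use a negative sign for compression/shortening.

-29.1 kN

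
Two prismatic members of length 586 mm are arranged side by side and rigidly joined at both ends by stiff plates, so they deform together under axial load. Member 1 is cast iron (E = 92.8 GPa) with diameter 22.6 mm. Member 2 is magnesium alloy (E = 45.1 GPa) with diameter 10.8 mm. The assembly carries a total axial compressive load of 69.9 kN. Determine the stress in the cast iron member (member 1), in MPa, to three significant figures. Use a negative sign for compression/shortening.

A_1 = 401.1 mm².
A_2 = 91.61 mm².
Equal strain + equilibrium ⇒ each member carries load in proportion to AE: A₁E₁ = 37230000 N, A₂E₂ = 4132000 N, ΣAE = 41360000 N.
σ₁ = P·E₁/ΣAE = -69900·92800/41360000 = -156.8 MPa.

-157 MPa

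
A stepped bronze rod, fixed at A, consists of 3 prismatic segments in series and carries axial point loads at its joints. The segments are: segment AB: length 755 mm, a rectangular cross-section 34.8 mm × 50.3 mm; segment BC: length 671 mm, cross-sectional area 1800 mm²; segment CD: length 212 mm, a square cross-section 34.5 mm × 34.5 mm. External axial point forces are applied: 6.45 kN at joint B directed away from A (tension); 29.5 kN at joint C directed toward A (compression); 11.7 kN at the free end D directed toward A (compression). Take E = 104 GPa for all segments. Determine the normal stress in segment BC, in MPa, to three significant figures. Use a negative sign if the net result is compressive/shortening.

-22.9 MPa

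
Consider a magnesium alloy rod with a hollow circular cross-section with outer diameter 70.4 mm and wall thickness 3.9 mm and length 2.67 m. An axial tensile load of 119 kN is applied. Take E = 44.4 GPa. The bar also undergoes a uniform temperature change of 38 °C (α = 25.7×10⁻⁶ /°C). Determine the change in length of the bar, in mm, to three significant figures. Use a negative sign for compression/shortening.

11.4 mm

A = 814.8 mm².
δ_mech = NL/(AE) = 119000·2670/(814.8·44400) = 8.783 mm.
δ_thermal = αLΔT = 25.7e-6·2670·38 = 2.608 mm.
δ = δ_mech + δ_thermal = 11.39 mm.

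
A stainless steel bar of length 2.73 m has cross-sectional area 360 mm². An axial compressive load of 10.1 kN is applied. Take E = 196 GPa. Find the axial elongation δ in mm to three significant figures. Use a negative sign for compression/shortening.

δ_mech = NL/(AE) = -10100·2730/(360·196000) = -0.3908 mm.

-0.391 mm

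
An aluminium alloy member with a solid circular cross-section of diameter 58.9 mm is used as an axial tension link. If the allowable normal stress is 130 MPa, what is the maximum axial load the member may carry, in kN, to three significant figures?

354 kN

A = 2725 mm².
P_max = σ_allow · A = 130 · 2725 = 354200 N = 354.2 kN.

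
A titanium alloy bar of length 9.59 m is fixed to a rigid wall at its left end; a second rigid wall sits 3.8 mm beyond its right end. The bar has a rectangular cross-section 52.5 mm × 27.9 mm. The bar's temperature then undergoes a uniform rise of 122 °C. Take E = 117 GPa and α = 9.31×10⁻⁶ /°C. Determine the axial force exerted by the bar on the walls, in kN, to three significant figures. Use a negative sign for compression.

Free thermal expansion αLΔT = 9.31e-6 · 9590 · 122 = 10.89 mm.
The walls engage after the gap closes; constrained expansion = 10.89 − 3.8 = 7.093 mm.
The walls impose strain ε = −(7.093)/9590 = -7.3957e-04; σ = Eε = 117000 · -7.3957e-04 = -86.53 MPa.
Wall reaction R = σ·A = -86.53·1465 = -126700 N = -126.7 kN.

-127 kN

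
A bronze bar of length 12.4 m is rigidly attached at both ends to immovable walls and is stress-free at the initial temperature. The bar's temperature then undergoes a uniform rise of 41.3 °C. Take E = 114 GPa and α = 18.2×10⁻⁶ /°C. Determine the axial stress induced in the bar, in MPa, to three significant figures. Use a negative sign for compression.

Free thermal expansion αLΔT = 18.2e-6 · 12400 · 41.3 = 9.321 mm.
The walls impose strain ε = −(9.321)/12400 = -7.5166e-04; σ = Eε = 114000 · -7.5166e-04 = -85.69 MPa.

-85.7 MPa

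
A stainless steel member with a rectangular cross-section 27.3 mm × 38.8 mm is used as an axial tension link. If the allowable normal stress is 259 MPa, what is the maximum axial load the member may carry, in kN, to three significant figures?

A = 1059 mm².
P_max = σ_allow · A = 259 · 1059 = 274300 N = 274.3 kN.

274 kN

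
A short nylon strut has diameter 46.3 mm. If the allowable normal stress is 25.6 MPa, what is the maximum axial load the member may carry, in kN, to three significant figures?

43.1 kN

A = 1684 mm².
P_max = σ_allow · A = 25.6 · 1684 = 43100 N = 43.1 kN.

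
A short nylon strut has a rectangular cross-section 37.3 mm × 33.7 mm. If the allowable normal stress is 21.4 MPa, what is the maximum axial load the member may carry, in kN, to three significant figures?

A = 1257 mm².
P_max = σ_allow · A = 21.4 · 1257 = 26900 N = 26.9 kN.

26.9 kN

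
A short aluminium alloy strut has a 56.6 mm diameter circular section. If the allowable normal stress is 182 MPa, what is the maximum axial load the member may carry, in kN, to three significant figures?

458 kN

A = 2516 mm².
P_max = σ_allow · A = 182 · 2516 = 457900 N = 457.9 kN.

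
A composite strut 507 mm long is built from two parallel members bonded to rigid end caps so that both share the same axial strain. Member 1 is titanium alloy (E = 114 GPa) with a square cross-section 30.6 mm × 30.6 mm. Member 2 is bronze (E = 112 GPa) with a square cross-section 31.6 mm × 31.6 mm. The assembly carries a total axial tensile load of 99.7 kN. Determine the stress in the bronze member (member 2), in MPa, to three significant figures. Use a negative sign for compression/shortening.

51.1 MPa

A_1 = 936.4 mm².
A_2 = 998.6 mm².
Equal strain + equilibrium ⇒ each member carries load in proportion to AE: A₁E₁ = 106700000 N, A₂E₂ = 111800000 N, ΣAE = 218600000 N.
σ₂ = P·E₂/ΣAE = 99700·112000/218600000 = 51.09 MPa.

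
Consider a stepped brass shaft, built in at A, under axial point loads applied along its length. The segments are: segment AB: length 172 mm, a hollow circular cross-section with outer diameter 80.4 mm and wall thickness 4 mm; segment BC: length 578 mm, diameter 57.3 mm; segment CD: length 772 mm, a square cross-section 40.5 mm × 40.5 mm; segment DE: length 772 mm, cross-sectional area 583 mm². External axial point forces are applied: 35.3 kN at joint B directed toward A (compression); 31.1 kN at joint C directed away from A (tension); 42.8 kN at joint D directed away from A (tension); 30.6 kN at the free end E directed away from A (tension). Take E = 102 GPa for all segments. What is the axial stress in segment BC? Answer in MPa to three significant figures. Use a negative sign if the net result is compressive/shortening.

40.5 MPa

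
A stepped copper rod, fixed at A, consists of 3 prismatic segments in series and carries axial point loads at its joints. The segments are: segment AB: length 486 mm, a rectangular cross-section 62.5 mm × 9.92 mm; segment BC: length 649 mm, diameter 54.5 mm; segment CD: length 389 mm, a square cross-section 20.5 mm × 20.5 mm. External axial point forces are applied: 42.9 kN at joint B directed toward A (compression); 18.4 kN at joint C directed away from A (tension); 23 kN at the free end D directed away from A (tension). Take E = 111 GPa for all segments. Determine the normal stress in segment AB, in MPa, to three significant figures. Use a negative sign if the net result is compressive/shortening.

-2.42 MPa

Internal axial forces (sectioning from the free end, tension +): N_CD = 23 kN, N_BC = 41.4 kN, N_AB = -1.5 kN.
A_AB = 620 mm².
σ_AB = N_AB/A_AB = -1500/620 = -2.419 MPa.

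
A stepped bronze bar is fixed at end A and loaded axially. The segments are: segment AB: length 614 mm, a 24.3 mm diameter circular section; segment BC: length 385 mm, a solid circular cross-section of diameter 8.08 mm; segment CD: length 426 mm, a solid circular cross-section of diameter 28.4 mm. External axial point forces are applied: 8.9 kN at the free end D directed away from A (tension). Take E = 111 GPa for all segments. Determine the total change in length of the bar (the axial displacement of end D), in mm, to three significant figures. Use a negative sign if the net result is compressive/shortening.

0.762 mm

Internal axial forces (sectioning from the free end, tension +): N_CD = 8.9 kN, N_BC = 8.9 kN, N_AB = 8.9 kN.
A_AB = 463.8 mm².
A_BC = 51.28 mm².
A_CD = 633.5 mm².
δ_AB = 8900·614/(463.8·111000) = 0.1062 mm
δ_BC = 8900·385/(51.28·111000) = 0.602 mm
δ_CD = 8900·426/(633.5·111000) = 0.05392 mm
δ = Σδ_i = 0.7621 mm.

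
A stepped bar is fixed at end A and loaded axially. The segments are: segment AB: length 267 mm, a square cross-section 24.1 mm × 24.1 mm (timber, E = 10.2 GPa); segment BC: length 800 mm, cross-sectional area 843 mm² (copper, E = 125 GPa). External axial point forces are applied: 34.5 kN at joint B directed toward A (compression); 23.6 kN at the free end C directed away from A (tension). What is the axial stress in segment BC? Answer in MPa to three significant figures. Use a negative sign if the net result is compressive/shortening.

28.0 MPa

Internal axial forces (sectioning from the free end, tension +): N_BC = 23.6 kN, N_AB = -10.9 kN.
σ_BC = N_BC/A_BC = 23600/843 = 28 MPa.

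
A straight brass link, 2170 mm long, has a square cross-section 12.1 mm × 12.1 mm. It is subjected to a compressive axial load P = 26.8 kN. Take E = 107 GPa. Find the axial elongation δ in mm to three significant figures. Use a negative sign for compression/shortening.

A = 146.4 mm².
δ_mech = NL/(AE) = -26800·2170/(146.4·107000) = -3.712 mm.

-3.71 mm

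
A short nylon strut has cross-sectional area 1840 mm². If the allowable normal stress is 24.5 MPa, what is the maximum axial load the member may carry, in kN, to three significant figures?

P_max = σ_allow · A = 24.5 · 1840 = 45080 N = 45.08 kN.

45.1 kN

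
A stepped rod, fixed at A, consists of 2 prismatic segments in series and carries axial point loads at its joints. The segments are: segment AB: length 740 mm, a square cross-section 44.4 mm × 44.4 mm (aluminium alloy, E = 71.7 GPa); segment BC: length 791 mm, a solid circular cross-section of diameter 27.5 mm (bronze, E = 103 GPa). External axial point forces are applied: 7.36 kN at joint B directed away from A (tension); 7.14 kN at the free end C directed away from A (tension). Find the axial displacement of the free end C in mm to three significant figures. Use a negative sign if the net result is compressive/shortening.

Internal axial forces (sectioning from the free end, tension +): N_BC = 7.14 kN, N_AB = 14.5 kN.
A_AB = 1971 mm².
A_BC = 594 mm².
δ_AB = 14500·740/(1971·71700) = 0.07591 mm
δ_BC = 7140·791/(594·103000) = 0.09232 mm
δ = Σδ_i = 0.1682 mm.

0.168 mm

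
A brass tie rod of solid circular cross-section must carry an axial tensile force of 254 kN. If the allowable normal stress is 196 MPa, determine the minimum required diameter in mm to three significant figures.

40.6 mm

Required area A ≥ P/σ_allow = 254000/196 = 1296 mm².
For a solid circular section, d ≥ √(4A/π) = 40.62 mm.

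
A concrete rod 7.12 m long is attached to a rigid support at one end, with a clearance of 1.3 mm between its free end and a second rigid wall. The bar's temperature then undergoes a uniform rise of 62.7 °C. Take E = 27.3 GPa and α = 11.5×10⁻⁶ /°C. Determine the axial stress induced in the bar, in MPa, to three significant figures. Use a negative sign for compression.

Free thermal expansion αLΔT = 11.5e-6 · 7120 · 62.7 = 5.134 mm.
The walls engage after the gap closes; constrained expansion = 5.134 − 1.3 = 3.834 mm.
The walls impose strain ε = −(3.834)/7120 = -5.3847e-04; σ = Eε = 27300 · -5.3847e-04 = -14.7 MPa.

-14.7 MPa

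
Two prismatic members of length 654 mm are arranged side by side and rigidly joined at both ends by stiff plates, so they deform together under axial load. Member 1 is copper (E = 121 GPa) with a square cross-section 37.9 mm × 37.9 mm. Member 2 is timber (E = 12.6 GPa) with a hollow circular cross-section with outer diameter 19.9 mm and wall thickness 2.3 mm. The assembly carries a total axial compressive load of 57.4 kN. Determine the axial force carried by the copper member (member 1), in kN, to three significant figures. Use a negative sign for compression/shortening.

-56.9 kN

A_1 = 1436 mm².
A_2 = 127.2 mm².
Equal strain + equilibrium ⇒ each member carries load in proportion to AE: A₁E₁ = 173800000 N, A₂E₂ = 1602000 N, ΣAE = 175400000 N.
F₁ = P·A₁E₁/ΣAE = -57400·173800000/175400000 = -56880 N.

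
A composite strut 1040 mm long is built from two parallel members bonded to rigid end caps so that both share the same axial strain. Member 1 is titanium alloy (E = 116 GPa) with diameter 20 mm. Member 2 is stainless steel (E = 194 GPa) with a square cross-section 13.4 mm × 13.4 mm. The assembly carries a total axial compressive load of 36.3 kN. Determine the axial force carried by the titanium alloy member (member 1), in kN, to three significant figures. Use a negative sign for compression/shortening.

A_1 = 314.2 mm².
A_2 = 179.6 mm².
Equal strain + equilibrium ⇒ each member carries load in proportion to AE: A₁E₁ = 36440000 N, A₂E₂ = 34830000 N, ΣAE = 71280000 N.
F₁ = P·A₁E₁/ΣAE = -36300·36440000/71280000 = -18560 N.

-18.6 kN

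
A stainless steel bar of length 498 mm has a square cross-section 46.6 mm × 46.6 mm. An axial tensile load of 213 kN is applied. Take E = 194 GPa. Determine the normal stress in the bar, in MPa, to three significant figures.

A = 2172 mm².
σ = N/A = 213000/2172 = 98.09 MPa.

98.1 MPa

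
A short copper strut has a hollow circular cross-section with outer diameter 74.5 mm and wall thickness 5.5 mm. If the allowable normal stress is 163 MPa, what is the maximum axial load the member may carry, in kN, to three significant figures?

A = 1192 mm².
P_max = σ_allow · A = 163 · 1192 = 194300 N = 194.3 kN.

194 kN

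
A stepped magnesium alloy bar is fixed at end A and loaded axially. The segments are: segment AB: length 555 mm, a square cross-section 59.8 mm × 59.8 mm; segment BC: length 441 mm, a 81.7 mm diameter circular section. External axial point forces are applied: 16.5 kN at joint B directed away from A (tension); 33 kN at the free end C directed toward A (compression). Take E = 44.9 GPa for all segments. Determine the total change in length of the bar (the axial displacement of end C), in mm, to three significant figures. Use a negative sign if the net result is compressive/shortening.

Internal axial forces (sectioning from the free end, tension +): N_BC = -33 kN, N_AB = -16.5 kN.
A_AB = 3576 mm².
A_BC = 5242 mm².
δ_AB = -16500·555/(3576·44900) = -0.05703 mm
δ_BC = -33000·441/(5242·44900) = -0.06183 mm
δ = Σδ_i = -0.1189 mm.

-0.119 mm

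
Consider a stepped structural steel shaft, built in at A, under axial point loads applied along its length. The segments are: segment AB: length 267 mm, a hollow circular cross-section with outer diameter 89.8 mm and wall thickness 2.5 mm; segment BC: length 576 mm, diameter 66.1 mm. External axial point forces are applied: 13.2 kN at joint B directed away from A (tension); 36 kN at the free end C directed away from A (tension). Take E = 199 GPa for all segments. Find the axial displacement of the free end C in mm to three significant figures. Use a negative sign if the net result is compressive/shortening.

0.127 mm

Internal axial forces (sectioning from the free end, tension +): N_BC = 36 kN, N_AB = 49.2 kN.
A_AB = 685.7 mm².
A_BC = 3432 mm².
δ_AB = 49200·267/(685.7·199000) = 0.09628 mm
δ_BC = 36000·576/(3432·199000) = 0.03037 mm
δ = Σδ_i = 0.1266 mm.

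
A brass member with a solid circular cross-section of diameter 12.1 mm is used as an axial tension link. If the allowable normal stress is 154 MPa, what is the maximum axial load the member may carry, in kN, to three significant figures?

17.7 kN

A = 115 mm².
P_max = σ_allow · A = 154 · 115 = 17710 N = 17.71 kN.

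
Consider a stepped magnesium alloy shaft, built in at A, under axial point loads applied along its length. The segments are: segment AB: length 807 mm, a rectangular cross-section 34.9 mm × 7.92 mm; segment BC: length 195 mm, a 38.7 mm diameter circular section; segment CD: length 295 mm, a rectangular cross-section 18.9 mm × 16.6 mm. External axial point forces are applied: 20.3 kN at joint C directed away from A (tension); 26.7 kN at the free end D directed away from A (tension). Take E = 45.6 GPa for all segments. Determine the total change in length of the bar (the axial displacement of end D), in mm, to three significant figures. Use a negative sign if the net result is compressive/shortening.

3.73 mm

Internal axial forces (sectioning from the free end, tension +): N_CD = 26.7 kN, N_BC = 47 kN, N_AB = 47 kN.
A_AB = 276.4 mm².
A_BC = 1176 mm².
A_CD = 313.7 mm².
δ_AB = 47000·807/(276.4·45600) = 3.009 mm
δ_BC = 47000·195/(1176·45600) = 0.1709 mm
δ_CD = 26700·295/(313.7·45600) = 0.5506 mm
δ = Σδ_i = 3.731 mm.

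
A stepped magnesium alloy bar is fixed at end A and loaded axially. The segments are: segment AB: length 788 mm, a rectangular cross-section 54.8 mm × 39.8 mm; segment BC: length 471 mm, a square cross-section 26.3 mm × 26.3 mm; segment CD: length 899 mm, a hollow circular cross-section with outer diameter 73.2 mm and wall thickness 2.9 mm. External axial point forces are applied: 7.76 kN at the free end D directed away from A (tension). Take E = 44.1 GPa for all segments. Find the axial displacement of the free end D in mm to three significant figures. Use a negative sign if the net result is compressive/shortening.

0.430 mm

Internal axial forces (sectioning from the free end, tension +): N_CD = 7.76 kN, N_BC = 7.76 kN, N_AB = 7.76 kN.
A_AB = 2181 mm².
A_BC = 691.7 mm².
A_CD = 640.5 mm².
δ_AB = 7760·788/(2181·44100) = 0.06357 mm
δ_BC = 7760·471/(691.7·44100) = 0.1198 mm
δ_CD = 7760·899/(640.5·44100) = 0.247 mm
δ = Σδ_i = 0.4304 mm.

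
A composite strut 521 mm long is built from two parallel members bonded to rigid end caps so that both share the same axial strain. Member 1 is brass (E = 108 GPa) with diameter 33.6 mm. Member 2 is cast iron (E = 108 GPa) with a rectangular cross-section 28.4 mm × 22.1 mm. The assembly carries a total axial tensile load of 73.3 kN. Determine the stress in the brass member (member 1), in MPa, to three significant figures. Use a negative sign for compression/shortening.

A_1 = 886.7 mm².
A_2 = 627.6 mm².
Equal strain + equilibrium ⇒ each member carries load in proportion to AE: A₁E₁ = 95760000 N, A₂E₂ = 67790000 N, ΣAE = 163500000 N.
σ₁ = P·E₁/ΣAE = 73300·108000/163500000 = 48.4 MPa.

48.4 MPa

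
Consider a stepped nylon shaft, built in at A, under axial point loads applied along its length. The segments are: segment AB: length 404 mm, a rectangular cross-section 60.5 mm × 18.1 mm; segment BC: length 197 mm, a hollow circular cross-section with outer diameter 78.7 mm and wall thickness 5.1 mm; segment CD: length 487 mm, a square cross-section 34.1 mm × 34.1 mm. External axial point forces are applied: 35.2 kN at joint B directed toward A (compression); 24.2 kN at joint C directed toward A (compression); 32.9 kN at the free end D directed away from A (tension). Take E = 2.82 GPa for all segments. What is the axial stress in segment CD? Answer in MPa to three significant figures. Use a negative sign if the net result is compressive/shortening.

28.3 MPa

Internal axial forces (sectioning from the free end, tension +): N_CD = 32.9 kN, N_BC = 8.7 kN, N_AB = -26.5 kN.
A_CD = 1163 mm².
σ_CD = N_CD/A_CD = 32900/1163 = 28.29 MPa.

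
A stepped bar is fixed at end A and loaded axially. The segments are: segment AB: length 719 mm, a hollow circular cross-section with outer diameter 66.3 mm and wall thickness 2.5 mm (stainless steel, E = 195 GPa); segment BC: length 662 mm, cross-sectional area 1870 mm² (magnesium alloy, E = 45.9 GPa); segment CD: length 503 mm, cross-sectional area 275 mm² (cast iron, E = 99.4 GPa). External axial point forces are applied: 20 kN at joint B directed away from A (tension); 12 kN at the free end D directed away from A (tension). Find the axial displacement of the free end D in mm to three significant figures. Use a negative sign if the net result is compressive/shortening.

Internal axial forces (sectioning from the free end, tension +): N_CD = 12 kN, N_BC = 12 kN, N_AB = 32 kN.
A_AB = 501.1 mm².
δ_AB = 32000·719/(501.1·195000) = 0.2355 mm
δ_BC = 12000·662/(1870·45900) = 0.09255 mm
δ_CD = 12000·503/(275·99400) = 0.2208 mm
δ = Σδ_i = 0.5488 mm.

0.549 mm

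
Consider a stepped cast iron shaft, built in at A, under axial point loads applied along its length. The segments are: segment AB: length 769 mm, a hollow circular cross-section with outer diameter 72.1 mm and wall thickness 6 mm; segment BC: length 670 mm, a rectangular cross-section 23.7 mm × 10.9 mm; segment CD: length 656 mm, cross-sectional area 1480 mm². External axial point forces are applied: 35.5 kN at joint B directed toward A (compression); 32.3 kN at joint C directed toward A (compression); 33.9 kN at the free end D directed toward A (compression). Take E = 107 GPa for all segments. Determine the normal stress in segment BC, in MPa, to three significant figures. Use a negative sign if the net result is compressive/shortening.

-256 MPa

Internal axial forces (sectioning from the free end, tension +): N_CD = -33.9 kN, N_BC = -66.2 kN, N_AB = -101.7 kN.
A_BC = 258.3 mm².
σ_BC = N_BC/A_BC = -66200/258.3 = -256.3 MPa.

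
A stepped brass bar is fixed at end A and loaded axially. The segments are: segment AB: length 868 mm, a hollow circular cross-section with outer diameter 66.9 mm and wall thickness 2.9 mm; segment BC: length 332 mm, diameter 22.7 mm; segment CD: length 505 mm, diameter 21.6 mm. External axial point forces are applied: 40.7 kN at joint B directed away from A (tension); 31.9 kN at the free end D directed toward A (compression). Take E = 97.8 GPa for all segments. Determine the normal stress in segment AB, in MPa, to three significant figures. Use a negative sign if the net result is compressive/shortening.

Internal axial forces (sectioning from the free end, tension +): N_CD = -31.9 kN, N_BC = -31.9 kN, N_AB = 8.8 kN.
A_AB = 583.1 mm².
σ_AB = N_AB/A_AB = 8800/583.1 = 15.09 MPa.

15.1 MPa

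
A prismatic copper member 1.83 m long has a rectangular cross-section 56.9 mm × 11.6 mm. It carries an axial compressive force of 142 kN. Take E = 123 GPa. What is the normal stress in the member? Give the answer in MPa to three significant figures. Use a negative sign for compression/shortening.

A = 660 mm².
σ = N/A = -142000/660 = -215.1 MPa.

-215 MPa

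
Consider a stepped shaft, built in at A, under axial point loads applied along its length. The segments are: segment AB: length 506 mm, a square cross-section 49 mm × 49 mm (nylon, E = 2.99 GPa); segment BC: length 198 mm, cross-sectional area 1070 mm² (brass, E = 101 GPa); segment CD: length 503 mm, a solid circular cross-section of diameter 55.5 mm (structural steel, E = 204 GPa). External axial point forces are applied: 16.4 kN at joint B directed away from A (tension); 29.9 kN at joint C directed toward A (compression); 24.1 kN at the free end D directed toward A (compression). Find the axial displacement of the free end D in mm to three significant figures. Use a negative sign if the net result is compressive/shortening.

Internal axial forces (sectioning from the free end, tension +): N_CD = -24.1 kN, N_BC = -54 kN, N_AB = -37.6 kN.
A_AB = 2401 mm².
A_CD = 2419 mm².
δ_AB = -37600·506/(2401·2990) = -2.65 mm
δ_BC = -54000·198/(1070·101000) = -0.09894 mm
δ_CD = -24100·503/(2419·204000) = -0.02456 mm
δ = Σδ_i = -2.774 mm.

-2.77 mm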